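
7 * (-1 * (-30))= 210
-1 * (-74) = 74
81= 81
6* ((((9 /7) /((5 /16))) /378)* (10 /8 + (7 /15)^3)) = 0.09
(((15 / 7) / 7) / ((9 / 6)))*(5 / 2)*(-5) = -125 / 49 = -2.55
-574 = -574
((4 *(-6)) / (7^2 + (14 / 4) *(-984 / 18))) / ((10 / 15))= 108 / 427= 0.25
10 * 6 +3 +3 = 66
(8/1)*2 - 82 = -66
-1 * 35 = -35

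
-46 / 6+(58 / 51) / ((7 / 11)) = -2099 / 357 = -5.88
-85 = -85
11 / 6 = 1.83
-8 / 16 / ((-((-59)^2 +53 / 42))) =21 / 146255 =0.00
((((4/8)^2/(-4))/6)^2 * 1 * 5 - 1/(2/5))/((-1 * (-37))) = -23035/340992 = -0.07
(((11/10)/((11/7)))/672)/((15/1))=1/14400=0.00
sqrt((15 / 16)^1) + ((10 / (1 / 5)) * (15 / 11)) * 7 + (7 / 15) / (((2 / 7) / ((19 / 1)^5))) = sqrt(15) / 4 + 1334774861 / 330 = 4044773.27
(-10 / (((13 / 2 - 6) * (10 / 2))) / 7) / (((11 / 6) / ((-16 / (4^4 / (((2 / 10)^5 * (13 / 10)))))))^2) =-0.00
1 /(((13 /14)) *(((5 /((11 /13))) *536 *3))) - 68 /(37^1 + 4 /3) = -27716933 /15625740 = -1.77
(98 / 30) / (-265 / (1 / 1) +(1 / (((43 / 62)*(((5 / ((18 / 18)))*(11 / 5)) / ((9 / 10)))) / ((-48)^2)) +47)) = 3311 / 54534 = 0.06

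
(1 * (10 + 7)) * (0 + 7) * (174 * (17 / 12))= 29333.50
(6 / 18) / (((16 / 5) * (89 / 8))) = 5 / 534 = 0.01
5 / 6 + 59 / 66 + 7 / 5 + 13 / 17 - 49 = -42176 / 935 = -45.11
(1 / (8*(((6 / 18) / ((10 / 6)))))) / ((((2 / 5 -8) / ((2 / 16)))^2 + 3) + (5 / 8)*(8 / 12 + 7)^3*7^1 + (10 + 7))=3375 / 30715981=0.00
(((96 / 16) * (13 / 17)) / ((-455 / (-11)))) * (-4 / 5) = -264 / 2975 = -0.09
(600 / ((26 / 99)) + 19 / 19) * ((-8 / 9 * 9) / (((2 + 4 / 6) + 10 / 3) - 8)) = 118852 / 13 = 9142.46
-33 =-33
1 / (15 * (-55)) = -1 / 825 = -0.00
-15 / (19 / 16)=-240 / 19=-12.63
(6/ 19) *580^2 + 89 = 2020091/ 19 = 106320.58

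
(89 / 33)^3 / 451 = 704969 / 16207587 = 0.04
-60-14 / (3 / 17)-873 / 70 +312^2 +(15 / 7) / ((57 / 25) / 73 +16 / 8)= 75662029477 / 778470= 97193.25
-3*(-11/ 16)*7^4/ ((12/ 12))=79233/ 16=4952.06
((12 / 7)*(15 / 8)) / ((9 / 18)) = 6.43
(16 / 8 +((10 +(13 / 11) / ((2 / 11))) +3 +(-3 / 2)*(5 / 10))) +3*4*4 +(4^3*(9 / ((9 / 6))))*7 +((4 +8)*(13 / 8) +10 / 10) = 11109 / 4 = 2777.25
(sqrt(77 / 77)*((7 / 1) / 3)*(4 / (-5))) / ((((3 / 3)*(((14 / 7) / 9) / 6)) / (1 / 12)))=-21 / 5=-4.20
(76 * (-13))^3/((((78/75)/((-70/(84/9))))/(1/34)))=3477513000/17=204559588.24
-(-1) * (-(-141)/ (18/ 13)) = 611/ 6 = 101.83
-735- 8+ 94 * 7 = -85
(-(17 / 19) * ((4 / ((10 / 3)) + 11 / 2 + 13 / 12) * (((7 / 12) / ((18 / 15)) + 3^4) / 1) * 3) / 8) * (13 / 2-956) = 9827981843 / 48640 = 202055.55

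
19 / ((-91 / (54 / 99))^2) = 684 / 1002001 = 0.00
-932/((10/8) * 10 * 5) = -1864/125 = -14.91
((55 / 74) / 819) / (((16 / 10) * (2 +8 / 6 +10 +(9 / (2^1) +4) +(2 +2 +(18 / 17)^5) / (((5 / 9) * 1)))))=1952303375 / 108180265072152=0.00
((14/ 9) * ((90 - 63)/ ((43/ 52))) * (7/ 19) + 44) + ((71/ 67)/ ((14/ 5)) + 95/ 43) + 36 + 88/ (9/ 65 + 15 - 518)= 1266530849947/ 12524392678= 101.13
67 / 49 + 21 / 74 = 5987 / 3626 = 1.65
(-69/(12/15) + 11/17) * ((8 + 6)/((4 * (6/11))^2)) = -251.76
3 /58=0.05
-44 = -44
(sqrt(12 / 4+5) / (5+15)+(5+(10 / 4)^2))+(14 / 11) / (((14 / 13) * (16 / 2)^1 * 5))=sqrt(2) / 10+4963 / 440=11.42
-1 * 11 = -11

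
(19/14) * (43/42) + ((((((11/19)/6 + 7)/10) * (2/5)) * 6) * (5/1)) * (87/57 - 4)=-19.68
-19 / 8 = -2.38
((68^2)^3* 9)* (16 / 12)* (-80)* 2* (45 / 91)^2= -384396772442112000 / 8281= -46419124796777.20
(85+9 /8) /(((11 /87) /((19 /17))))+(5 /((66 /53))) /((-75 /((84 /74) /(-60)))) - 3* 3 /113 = 1071297032407 /1407324600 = 761.23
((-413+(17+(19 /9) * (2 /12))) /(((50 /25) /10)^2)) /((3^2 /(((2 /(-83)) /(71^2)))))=534125 /101671929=0.01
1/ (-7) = -1/ 7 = -0.14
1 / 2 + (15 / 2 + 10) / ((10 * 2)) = 11 / 8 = 1.38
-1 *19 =-19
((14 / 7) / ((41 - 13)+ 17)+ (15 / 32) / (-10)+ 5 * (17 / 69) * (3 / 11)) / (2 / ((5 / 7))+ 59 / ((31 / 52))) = 7533899 / 2298713472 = 0.00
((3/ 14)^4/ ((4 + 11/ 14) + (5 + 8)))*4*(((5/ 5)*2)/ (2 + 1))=9/ 28469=0.00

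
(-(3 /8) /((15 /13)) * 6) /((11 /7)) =-273 /220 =-1.24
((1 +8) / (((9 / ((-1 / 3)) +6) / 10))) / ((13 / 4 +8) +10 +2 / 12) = -360 / 1799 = -0.20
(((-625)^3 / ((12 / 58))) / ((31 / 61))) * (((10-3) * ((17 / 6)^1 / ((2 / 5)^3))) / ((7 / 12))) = -917755126953125 / 744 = -1233541837302.59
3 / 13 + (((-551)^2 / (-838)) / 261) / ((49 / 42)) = -109700 / 114387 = -0.96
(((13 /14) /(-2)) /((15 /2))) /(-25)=13 /5250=0.00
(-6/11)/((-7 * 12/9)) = 9/154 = 0.06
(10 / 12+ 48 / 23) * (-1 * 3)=-403 / 46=-8.76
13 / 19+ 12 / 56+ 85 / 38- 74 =-9425 / 133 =-70.86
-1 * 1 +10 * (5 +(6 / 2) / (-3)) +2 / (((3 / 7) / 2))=145 / 3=48.33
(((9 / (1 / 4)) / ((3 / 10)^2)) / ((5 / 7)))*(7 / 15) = 784 / 3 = 261.33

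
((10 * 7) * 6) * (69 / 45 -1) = 224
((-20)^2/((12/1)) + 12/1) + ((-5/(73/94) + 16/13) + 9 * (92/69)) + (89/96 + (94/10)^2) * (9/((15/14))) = 4567369481/5694000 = 802.14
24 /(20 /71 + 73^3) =1704 /27620227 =0.00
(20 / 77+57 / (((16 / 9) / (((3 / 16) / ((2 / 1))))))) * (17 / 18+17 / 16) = 37206727 / 5677056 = 6.55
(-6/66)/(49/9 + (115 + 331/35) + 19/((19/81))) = -315/730774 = -0.00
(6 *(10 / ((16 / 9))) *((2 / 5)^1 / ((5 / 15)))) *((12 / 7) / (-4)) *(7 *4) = -486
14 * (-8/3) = -112/3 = -37.33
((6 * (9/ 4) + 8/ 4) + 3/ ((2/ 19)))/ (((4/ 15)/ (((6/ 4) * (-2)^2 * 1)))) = 990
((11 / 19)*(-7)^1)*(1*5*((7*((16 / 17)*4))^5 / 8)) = -868481981480960 / 26977283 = -32193085.62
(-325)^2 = 105625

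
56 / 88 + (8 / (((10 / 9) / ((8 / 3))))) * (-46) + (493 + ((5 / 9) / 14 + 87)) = -2096491 / 6930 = -302.52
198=198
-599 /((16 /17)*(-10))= 10183 /160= 63.64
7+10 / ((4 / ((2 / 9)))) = 68 / 9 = 7.56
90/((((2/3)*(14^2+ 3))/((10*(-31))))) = -210.30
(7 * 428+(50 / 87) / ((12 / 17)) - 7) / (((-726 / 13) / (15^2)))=-12045.74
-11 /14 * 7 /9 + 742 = 13345 /18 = 741.39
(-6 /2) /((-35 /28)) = 12 /5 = 2.40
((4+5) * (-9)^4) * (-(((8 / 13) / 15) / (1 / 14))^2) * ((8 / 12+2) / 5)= -219469824 / 21125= -10389.10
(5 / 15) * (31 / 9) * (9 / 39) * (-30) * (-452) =140120 / 39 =3592.82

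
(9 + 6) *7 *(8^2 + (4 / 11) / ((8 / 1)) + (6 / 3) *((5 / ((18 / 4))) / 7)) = 446035 / 66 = 6758.11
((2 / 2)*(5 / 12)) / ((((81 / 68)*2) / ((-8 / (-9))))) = 340 / 2187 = 0.16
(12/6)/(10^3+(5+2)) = 2/1007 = 0.00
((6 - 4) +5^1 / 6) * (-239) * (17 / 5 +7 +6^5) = -79090358 / 15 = -5272690.53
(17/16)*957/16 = 16269/256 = 63.55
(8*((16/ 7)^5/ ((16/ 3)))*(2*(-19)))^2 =3572313278644224/ 282475249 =12646464.75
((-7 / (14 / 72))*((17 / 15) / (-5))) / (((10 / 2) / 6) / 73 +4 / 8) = 11169 / 700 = 15.96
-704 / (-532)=176 / 133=1.32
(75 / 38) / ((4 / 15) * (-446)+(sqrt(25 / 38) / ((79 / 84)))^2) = -7021125 / 420443872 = -0.02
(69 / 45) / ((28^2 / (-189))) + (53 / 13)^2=1538057 / 94640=16.25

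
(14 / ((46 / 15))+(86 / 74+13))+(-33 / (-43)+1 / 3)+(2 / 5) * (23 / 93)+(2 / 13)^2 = 19.95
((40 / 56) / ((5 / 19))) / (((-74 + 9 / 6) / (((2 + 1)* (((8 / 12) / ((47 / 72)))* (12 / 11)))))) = -65664 / 524755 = -0.13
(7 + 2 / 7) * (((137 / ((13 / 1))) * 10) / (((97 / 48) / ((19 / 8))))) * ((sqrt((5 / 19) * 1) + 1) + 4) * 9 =3772980 * sqrt(95) / 8827 + 358433100 / 8827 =44772.58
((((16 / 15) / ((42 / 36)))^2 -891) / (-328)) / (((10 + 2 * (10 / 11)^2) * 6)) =131944571 / 3399228000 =0.04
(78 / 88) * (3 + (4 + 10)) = 663 / 44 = 15.07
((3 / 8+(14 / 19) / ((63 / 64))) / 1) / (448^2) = 1537 / 274563072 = 0.00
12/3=4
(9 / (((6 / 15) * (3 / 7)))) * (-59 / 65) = -47.65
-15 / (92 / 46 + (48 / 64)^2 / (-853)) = -204720 / 27287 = -7.50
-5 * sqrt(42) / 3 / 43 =-5 * sqrt(42) / 129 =-0.25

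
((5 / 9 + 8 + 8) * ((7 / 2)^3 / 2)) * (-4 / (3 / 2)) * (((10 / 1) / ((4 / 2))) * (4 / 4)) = -255535 / 54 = -4732.13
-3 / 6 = -1 / 2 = -0.50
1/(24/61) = 61/24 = 2.54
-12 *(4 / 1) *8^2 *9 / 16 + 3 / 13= -22461 / 13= -1727.77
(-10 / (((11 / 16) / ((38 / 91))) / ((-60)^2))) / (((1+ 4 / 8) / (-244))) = 3560448000 / 1001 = 3556891.11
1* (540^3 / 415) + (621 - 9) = 31543596 / 83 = 380043.33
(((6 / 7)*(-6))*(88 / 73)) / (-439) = 3168 / 224329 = 0.01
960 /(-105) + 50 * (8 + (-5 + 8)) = 540.86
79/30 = 2.63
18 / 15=6 / 5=1.20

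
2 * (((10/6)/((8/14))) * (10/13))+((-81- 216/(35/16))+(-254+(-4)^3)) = -673294/1365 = -493.26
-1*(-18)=18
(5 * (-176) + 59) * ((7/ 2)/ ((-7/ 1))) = 821/ 2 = 410.50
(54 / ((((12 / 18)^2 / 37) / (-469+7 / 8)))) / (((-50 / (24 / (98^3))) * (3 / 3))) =2886111 / 2689120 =1.07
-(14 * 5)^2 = -4900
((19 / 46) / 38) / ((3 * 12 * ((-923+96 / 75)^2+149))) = 625 / 1758913689888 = 0.00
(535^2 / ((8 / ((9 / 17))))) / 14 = 2576025 / 1904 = 1352.95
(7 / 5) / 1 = 7 / 5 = 1.40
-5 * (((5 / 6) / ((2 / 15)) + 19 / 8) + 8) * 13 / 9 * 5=-43225 / 72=-600.35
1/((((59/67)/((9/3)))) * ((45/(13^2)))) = 12.79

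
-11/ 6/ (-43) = 11/ 258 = 0.04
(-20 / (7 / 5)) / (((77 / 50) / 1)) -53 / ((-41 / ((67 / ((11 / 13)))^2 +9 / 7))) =1968339696 / 243089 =8097.20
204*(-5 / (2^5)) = -255 / 8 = -31.88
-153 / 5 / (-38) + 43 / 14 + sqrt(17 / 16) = sqrt(17) / 4 + 2578 / 665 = 4.91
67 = 67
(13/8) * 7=91/8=11.38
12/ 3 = 4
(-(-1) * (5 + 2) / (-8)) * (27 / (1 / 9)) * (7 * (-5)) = 7441.88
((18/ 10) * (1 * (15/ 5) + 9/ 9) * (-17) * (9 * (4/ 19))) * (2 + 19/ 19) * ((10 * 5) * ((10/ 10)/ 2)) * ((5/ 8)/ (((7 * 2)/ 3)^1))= -2329.51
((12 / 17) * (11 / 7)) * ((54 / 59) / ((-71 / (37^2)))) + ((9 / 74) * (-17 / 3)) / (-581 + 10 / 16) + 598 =49534213152490 / 85636267381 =578.43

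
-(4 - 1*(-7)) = -11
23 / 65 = 0.35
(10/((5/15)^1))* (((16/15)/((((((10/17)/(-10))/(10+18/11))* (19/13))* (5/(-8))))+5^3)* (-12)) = -133925736/1045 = -128158.60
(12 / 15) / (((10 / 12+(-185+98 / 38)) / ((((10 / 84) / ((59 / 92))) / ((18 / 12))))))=-13984 / 25648539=-0.00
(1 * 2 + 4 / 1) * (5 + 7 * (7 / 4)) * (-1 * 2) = -207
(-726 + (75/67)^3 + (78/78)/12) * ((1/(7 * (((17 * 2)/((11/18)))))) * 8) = -28763723923/1932703038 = -14.88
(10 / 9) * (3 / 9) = 10 / 27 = 0.37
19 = 19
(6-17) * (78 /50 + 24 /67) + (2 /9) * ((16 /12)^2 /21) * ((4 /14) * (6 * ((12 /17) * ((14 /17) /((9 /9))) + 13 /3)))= -120706051789 /5763881025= -20.94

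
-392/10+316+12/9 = 4172/15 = 278.13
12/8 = 3/2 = 1.50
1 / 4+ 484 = 1937 / 4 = 484.25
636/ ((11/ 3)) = 173.45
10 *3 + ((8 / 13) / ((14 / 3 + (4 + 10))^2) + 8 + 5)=219137 / 5096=43.00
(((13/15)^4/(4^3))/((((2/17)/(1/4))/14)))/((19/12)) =3398759/20520000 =0.17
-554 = -554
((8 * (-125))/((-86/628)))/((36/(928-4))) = 24178000/129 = 187426.36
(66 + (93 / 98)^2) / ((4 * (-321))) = -214171 / 4110512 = -0.05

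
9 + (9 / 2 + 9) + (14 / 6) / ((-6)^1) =199 / 9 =22.11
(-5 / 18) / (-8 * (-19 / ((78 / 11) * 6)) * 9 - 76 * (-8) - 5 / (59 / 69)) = -3835 / 8757234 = -0.00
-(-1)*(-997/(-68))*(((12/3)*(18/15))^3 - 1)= 13657903/8500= 1606.81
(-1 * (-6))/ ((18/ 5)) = 5/ 3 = 1.67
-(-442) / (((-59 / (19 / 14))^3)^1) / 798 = -79781 / 11834759496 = -0.00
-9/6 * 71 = -213/2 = -106.50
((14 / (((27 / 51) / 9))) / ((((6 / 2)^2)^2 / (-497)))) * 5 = -591430 / 81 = -7301.60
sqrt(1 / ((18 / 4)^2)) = 2 / 9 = 0.22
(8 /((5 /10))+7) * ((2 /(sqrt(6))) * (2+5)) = 161 * sqrt(6) /3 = 131.46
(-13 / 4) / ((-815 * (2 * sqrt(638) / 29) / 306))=1989 * sqrt(638) / 71720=0.70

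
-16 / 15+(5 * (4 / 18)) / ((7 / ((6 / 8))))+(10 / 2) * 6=6101 / 210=29.05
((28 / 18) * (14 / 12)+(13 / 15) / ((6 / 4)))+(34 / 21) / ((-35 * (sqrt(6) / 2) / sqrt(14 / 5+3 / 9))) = 2.33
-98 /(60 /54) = -88.20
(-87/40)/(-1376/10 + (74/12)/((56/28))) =261/16142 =0.02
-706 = -706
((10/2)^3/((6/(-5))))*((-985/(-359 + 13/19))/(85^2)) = -467875/11805072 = -0.04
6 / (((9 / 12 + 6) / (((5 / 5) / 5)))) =8 / 45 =0.18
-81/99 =-0.82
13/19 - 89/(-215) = 4486/4085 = 1.10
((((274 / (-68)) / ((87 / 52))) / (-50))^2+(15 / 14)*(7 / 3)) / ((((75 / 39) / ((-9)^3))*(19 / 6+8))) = -21614184571473 / 254441921875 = -84.95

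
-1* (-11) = 11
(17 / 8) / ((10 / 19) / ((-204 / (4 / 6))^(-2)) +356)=323 / 7544992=0.00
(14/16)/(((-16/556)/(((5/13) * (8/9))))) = -4865/468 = -10.40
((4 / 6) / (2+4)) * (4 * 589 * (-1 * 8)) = -18848 / 9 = -2094.22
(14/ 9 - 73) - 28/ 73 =-47191/ 657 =-71.83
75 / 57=25 / 19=1.32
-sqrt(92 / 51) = -2 * sqrt(1173) / 51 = -1.34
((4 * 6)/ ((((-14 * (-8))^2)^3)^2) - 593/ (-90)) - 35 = -622625663308913597703257977/ 21914864958076739848765440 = -28.41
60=60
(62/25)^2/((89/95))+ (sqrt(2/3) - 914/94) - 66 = -36161183/522875+ sqrt(6)/3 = -68.34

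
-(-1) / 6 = 1 / 6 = 0.17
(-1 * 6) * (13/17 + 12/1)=-1302/17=-76.59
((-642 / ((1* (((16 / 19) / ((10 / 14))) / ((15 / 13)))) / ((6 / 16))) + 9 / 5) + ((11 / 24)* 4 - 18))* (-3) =21839197 / 29120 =749.97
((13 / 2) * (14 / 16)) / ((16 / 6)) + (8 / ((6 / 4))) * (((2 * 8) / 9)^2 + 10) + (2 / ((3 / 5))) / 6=2266787 / 31104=72.88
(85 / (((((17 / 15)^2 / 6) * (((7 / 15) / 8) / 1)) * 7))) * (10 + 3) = 10530000 / 833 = 12641.06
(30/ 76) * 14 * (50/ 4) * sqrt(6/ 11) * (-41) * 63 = -6780375 * sqrt(66)/ 418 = -131779.97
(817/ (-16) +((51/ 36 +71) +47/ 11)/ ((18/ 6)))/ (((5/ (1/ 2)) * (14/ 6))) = -40391/ 36960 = -1.09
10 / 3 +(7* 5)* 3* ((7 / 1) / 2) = 2225 / 6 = 370.83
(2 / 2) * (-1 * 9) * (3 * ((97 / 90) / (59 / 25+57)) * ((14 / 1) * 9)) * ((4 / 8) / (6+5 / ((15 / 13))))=-39285 / 13144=-2.99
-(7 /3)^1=-7 /3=-2.33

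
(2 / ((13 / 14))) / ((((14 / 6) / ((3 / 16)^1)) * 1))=9 / 52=0.17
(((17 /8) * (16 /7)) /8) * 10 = 85 /14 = 6.07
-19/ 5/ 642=-19/ 3210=-0.01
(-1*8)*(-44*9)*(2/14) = 3168/7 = 452.57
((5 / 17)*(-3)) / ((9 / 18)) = -30 / 17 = -1.76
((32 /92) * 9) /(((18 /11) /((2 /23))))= 88 /529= 0.17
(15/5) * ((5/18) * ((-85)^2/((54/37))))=1336625/324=4125.39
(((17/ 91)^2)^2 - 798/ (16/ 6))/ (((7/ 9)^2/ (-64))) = 106380726925968/ 3360173089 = 31659.30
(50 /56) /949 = 25 /26572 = 0.00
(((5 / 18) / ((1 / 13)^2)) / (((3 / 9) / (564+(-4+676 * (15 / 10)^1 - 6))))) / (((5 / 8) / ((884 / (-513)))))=-937011712 / 1539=-608844.52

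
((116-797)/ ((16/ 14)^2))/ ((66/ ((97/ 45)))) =-1078931/ 63360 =-17.03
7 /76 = 0.09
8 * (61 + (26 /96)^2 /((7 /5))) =984653 /2016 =488.42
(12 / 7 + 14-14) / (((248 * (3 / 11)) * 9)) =11 / 3906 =0.00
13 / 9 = 1.44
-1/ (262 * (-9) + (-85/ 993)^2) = 986049/ 2325096317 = 0.00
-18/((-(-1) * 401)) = -18/401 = -0.04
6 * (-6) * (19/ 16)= -171/ 4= -42.75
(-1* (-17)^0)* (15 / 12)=-5 / 4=-1.25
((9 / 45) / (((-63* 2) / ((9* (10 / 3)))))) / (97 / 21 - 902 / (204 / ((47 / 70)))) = -340 / 11783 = -0.03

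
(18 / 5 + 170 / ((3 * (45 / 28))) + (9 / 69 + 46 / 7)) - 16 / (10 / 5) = 816391 / 21735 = 37.56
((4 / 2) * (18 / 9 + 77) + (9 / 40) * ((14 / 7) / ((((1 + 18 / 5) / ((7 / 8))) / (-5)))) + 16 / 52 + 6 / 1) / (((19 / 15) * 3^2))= 2613335 / 181792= 14.38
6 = 6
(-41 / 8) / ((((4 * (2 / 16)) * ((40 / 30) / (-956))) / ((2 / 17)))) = 29397 / 34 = 864.62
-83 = -83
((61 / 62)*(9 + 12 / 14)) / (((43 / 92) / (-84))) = -2323368 / 1333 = -1742.96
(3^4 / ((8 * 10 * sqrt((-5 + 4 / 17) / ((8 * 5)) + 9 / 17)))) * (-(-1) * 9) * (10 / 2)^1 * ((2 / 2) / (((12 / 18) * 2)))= 729 * sqrt(5270) / 992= 53.35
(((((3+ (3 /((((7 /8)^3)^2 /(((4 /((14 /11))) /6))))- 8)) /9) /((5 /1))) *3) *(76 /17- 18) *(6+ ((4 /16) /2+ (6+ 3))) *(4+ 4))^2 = 5242837745525281924 /196006468053361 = 26748.29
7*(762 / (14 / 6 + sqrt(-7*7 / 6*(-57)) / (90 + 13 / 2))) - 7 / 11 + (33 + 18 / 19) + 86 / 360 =2119.66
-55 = -55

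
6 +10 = 16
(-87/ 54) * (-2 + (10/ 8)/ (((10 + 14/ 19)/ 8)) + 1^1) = 203/ 1836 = 0.11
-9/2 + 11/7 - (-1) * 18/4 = 11/7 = 1.57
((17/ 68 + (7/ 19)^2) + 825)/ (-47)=-1191857/ 67868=-17.56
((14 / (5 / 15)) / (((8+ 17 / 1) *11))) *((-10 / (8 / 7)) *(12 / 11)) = -1.46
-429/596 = -0.72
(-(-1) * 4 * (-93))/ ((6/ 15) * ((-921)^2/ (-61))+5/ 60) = 1361520/ 20357479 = 0.07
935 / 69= 13.55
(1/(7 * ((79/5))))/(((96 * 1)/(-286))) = -715/26544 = -0.03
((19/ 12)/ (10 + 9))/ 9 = 1/ 108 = 0.01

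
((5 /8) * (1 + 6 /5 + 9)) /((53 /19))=133 /53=2.51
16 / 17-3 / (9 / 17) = -241 / 51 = -4.73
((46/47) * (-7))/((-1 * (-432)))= -161/10152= -0.02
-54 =-54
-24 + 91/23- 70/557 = -20.17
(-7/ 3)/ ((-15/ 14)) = 98/ 45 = 2.18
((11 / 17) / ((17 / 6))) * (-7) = -462 / 289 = -1.60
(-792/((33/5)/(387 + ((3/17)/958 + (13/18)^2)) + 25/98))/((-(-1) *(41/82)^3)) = -288565319306880/12393977983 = -23282.70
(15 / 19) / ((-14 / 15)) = -225 / 266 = -0.85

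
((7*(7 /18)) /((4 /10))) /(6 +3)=245 /324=0.76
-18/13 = -1.38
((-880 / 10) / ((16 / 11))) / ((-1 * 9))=121 / 18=6.72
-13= -13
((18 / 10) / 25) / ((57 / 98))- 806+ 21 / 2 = -3778037 / 4750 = -795.38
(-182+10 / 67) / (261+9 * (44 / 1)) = -12184 / 44019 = -0.28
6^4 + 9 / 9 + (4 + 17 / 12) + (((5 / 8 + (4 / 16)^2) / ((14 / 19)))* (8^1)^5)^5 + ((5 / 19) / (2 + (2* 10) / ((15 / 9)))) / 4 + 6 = 204736868526640650523791001537 / 7663992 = 26714128684716874772806.52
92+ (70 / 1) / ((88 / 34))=2619 / 22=119.05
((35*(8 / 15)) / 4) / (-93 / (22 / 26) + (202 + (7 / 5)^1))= 385 / 7713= 0.05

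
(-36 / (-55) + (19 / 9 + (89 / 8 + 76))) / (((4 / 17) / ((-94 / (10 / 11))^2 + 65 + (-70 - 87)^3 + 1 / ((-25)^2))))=-1474326309.95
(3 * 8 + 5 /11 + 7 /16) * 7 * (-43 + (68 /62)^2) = -1231801389 /169136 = -7282.90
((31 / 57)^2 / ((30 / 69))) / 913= 22103 / 29663370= 0.00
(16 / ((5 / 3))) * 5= 48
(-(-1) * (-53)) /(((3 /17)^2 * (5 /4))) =-61268 /45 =-1361.51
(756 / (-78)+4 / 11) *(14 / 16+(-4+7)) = -20677 / 572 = -36.15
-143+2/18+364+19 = 2161/9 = 240.11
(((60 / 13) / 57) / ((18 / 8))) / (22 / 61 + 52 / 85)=207400 / 5604183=0.04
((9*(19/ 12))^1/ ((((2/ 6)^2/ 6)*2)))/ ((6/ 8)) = 513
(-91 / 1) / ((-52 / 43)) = 301 / 4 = 75.25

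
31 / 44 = 0.70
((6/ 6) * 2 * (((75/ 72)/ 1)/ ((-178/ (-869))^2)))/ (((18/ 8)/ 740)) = 16330.80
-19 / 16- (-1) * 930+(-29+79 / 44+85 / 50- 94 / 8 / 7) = 5554037 / 6160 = 901.63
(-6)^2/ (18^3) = 1/ 162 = 0.01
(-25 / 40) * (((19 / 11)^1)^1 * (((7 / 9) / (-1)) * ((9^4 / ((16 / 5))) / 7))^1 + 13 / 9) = 3105035 / 12672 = 245.03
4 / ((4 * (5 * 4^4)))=1 / 1280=0.00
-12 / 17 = -0.71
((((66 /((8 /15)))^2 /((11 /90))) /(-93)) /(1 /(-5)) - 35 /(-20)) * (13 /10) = 21723767 /2480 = 8759.58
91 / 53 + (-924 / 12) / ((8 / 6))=-11879 / 212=-56.03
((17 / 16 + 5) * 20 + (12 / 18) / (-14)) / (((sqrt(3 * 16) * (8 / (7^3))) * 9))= 498869 * sqrt(3) / 10368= 83.34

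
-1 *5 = -5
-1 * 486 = -486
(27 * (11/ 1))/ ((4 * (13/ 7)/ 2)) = 79.96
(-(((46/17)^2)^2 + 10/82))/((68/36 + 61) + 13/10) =-16559397090/19782533497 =-0.84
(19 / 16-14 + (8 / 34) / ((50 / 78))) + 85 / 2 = 30.05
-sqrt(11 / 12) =-sqrt(33) / 6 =-0.96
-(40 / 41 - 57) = 2297 / 41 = 56.02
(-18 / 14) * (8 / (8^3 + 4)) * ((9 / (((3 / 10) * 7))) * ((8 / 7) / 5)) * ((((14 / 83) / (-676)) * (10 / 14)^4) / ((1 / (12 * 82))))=88560000 / 70961288489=0.00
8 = 8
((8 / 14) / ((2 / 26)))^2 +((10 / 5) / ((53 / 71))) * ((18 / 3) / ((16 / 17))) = 750677 / 10388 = 72.26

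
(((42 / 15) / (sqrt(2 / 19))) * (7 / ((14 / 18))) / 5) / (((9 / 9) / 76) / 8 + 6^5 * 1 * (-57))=-0.00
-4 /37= -0.11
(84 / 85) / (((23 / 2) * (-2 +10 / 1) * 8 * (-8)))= -0.00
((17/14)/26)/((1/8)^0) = 17/364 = 0.05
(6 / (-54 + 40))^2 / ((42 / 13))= 39 / 686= 0.06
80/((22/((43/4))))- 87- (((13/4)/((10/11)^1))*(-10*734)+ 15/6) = 288091/11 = 26190.09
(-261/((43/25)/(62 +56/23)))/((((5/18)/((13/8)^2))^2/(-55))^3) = 3187220096386507275314099451/2654826659840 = 1200537927616936.52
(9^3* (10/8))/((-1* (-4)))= 3645/16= 227.81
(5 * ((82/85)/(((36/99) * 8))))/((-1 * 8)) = -451/2176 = -0.21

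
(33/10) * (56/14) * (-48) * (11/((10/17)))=-296208/25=-11848.32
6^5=7776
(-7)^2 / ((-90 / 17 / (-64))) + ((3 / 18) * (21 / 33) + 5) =591487 / 990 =597.46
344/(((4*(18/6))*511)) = 86/1533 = 0.06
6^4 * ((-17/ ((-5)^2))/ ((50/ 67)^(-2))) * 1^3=-2203200/ 4489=-490.80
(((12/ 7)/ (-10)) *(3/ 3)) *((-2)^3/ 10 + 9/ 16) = 57/ 1400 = 0.04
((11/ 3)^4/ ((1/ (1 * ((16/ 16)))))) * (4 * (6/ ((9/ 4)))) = 468512/ 243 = 1928.03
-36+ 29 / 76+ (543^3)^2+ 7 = 25632972850442020.38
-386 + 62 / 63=-24256 / 63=-385.02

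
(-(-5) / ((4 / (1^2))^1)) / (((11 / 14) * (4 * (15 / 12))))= 7 / 22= 0.32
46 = 46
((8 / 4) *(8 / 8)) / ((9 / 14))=28 / 9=3.11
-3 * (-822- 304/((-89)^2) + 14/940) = 9180859719/3722870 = 2466.07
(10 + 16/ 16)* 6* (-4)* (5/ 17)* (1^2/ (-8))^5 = 165/ 69632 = 0.00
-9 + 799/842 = -6779/842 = -8.05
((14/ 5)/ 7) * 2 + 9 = 9.80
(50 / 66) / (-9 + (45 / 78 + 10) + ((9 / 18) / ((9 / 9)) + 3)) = 0.15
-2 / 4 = -1 / 2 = -0.50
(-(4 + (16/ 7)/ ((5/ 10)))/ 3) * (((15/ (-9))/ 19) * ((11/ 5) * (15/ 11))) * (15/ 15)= 100/ 133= 0.75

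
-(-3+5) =-2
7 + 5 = 12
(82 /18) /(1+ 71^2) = 41 /45378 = 0.00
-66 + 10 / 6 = -64.33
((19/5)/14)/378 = 19/26460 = 0.00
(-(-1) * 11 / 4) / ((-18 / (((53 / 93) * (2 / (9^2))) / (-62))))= 0.00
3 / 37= 0.08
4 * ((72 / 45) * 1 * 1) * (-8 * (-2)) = 512 / 5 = 102.40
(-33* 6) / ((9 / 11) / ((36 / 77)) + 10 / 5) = -52.80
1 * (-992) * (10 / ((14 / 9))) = -44640 / 7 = -6377.14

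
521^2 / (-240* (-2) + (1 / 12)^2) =39087504 / 69121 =565.49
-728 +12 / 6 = -726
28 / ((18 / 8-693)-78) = -112 / 3075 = -0.04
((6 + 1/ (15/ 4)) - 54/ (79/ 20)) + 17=9.60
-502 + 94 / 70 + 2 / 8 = -70057 / 140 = -500.41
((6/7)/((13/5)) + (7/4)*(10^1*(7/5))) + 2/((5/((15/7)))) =4675/182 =25.69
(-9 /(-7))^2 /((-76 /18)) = -0.39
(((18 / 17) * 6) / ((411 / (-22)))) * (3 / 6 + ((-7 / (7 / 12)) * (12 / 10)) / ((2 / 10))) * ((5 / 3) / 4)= 23595 / 2329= 10.13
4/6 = 2/3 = 0.67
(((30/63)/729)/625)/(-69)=-2/132040125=-0.00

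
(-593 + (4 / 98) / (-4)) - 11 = -59193 / 98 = -604.01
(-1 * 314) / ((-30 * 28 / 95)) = 2983 / 84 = 35.51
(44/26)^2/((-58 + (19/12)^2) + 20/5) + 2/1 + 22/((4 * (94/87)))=1657326107/235589380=7.03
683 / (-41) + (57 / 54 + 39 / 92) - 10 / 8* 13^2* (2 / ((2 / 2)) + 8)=-72230449 / 33948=-2127.68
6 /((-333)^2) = 2 /36963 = 0.00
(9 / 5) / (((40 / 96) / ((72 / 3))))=2592 / 25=103.68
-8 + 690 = 682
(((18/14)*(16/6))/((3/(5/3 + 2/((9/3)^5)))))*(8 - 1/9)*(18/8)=57794/1701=33.98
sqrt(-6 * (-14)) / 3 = 2 * sqrt(21) / 3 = 3.06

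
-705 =-705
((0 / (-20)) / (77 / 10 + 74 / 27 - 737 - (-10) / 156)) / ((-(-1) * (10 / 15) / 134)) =0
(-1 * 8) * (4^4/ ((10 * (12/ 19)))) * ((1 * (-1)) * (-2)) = -9728/ 15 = -648.53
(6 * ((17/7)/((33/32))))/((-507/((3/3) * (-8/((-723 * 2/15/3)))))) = -0.01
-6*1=-6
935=935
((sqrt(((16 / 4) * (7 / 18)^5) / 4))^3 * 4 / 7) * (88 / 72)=0.00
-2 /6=-1 /3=-0.33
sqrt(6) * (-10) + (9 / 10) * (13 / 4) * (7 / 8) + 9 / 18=-21.44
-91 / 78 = -7 / 6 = -1.17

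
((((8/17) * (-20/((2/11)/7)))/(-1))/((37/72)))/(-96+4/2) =-221760/29563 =-7.50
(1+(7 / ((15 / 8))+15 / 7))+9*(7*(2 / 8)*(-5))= -30187 / 420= -71.87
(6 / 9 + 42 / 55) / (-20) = -59 / 825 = -0.07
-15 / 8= -1.88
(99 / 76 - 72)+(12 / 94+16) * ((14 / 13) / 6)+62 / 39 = -3074663 / 46436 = -66.21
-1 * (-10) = 10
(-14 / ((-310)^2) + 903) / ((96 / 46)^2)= 22952856647 / 110707200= 207.33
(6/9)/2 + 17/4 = 55/12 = 4.58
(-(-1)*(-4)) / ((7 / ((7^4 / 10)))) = -686 / 5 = -137.20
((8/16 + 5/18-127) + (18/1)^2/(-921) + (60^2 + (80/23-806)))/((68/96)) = 3770.69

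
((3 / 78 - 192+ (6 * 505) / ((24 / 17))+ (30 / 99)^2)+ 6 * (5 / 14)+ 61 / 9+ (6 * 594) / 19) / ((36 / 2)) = 16199403371 / 135567432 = 119.49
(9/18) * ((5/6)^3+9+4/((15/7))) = 12361/2160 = 5.72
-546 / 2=-273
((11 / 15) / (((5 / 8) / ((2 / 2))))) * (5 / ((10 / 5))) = 44 / 15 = 2.93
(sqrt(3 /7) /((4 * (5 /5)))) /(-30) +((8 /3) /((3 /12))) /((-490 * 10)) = -sqrt(21) /840-8 /3675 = -0.01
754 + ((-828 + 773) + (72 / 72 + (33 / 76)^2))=4044289 / 5776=700.19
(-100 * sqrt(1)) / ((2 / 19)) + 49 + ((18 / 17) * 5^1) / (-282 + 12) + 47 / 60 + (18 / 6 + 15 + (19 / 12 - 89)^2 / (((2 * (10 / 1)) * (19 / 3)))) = -254857007 / 310080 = -821.91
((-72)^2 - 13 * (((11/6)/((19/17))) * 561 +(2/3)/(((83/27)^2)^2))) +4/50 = -305638288228629/45085404950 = -6779.10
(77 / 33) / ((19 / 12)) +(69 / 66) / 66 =1.49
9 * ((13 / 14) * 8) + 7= 73.86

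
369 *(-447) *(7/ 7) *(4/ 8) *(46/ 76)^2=-87254847/ 2888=-30212.90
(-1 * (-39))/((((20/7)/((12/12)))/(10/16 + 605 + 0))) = 8266.78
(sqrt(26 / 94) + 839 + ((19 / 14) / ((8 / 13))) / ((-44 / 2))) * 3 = 3 * sqrt(611) / 47 + 6201147 / 2464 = 2518.28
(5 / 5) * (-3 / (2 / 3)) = -9 / 2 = -4.50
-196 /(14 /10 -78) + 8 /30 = 16232 /5745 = 2.83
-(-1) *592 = 592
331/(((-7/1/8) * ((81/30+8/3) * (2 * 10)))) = -3972/1127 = -3.52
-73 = -73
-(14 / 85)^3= -2744 / 614125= -0.00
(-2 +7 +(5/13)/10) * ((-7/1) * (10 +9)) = -17423/26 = -670.12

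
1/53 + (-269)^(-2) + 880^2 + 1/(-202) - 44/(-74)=22197251804778167/28663784042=774400.61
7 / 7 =1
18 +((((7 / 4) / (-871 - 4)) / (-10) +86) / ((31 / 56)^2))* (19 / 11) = 9740678 / 19375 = 502.74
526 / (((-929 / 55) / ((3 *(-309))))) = 26818110 / 929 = 28867.72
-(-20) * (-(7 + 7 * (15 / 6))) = -490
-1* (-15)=15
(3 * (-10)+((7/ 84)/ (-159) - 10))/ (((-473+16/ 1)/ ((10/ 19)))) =381605/ 8283582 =0.05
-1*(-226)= 226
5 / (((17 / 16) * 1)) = 80 / 17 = 4.71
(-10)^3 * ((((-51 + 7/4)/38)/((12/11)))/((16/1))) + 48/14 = 1983677/25536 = 77.68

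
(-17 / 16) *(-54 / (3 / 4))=76.50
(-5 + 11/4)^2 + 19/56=605/112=5.40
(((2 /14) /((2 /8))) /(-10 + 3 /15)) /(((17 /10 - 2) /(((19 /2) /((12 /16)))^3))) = 10974400 /27783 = 395.00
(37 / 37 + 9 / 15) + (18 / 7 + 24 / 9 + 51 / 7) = 1483 / 105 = 14.12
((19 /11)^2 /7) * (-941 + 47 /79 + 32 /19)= -400.09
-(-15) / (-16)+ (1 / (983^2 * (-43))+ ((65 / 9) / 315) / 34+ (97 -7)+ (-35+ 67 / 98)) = 2455752600627947 / 44856511375536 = 54.75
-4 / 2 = -2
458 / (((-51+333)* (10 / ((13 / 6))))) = 2977 / 8460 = 0.35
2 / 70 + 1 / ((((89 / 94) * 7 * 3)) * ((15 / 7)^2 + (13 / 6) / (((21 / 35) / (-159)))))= 2971487 / 104324465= 0.03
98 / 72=49 / 36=1.36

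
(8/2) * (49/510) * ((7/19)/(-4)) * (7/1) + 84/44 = 177079/106590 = 1.66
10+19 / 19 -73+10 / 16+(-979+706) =-334.38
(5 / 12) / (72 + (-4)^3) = 5 / 96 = 0.05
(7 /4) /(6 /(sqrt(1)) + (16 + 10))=7 /128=0.05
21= 21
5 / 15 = 0.33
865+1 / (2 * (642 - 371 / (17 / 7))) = 865.00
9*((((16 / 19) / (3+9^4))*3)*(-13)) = -468 / 10393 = -0.05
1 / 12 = 0.08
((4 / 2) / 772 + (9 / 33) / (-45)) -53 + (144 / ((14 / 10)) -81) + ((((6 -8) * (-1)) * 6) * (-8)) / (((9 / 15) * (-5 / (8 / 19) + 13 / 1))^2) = -8733595327 / 36112230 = -241.85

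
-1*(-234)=234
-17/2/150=-17/300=-0.06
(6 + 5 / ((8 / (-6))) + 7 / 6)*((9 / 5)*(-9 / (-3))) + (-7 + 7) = 369 / 20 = 18.45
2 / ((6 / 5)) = 5 / 3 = 1.67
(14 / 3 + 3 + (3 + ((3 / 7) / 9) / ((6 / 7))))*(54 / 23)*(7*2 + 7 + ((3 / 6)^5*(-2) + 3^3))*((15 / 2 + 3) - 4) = 5773209 / 736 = 7844.03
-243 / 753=-81 / 251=-0.32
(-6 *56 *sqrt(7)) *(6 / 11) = -2016 *sqrt(7) / 11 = -484.89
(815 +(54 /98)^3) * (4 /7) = 383614472 /823543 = 465.81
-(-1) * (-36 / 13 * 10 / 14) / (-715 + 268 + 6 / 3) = 36 / 8099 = 0.00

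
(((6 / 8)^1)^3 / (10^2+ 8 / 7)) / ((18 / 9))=63 / 30208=0.00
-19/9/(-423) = 19/3807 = 0.00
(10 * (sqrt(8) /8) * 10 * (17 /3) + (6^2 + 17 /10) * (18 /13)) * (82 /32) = 10701 /80 + 17425 * sqrt(2) /48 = 647.15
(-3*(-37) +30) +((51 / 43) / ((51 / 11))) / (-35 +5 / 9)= 1879431 / 13330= 140.99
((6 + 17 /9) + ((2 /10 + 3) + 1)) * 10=1088 /9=120.89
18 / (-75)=-6 / 25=-0.24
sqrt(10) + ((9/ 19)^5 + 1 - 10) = -22225842/ 2476099 + sqrt(10) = -5.81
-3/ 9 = -1/ 3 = -0.33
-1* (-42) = 42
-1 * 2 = -2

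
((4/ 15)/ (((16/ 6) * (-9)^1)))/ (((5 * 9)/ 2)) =-1/ 2025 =-0.00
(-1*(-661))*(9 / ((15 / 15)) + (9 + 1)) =12559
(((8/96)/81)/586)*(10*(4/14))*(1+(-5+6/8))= -65/3987144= -0.00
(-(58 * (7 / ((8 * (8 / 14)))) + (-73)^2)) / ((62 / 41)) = -3554085 / 992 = -3582.75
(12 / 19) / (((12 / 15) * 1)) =15 / 19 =0.79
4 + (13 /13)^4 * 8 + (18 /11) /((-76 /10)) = 2463 /209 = 11.78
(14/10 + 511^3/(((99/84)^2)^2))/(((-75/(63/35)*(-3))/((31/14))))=1225075.12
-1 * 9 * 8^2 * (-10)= 5760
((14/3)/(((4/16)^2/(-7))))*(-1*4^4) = 401408/3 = 133802.67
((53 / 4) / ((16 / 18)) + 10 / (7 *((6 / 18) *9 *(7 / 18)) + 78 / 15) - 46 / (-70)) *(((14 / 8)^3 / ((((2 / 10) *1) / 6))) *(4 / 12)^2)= 358965719 / 1231872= 291.40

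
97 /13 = 7.46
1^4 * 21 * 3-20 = 43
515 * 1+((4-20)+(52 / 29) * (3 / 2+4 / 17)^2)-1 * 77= 3582035 / 8381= 427.40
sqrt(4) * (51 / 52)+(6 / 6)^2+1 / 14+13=1459 / 91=16.03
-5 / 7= -0.71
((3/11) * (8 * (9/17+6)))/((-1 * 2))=-1332/187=-7.12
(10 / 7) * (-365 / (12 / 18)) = -5475 / 7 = -782.14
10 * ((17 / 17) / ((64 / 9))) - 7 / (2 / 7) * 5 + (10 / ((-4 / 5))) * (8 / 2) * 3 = -271.09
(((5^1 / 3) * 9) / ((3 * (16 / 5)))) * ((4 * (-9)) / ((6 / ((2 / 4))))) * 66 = -2475 / 8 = -309.38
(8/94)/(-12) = -1/141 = -0.01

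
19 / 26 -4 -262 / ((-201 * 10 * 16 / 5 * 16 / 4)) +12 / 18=-433529 / 167232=-2.59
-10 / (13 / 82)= -820 / 13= -63.08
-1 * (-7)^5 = 16807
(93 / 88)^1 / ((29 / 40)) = 465 / 319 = 1.46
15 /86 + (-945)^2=893025.17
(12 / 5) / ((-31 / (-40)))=96 / 31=3.10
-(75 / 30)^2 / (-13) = 25 / 52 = 0.48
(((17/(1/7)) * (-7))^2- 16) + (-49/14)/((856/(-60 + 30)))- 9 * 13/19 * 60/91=78995605029/113848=693869.06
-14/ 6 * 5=-35/ 3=-11.67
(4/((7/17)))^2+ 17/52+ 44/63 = 2187545/22932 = 95.39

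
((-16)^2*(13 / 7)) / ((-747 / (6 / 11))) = -6656 / 19173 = -0.35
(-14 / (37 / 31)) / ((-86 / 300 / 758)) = 49345800 / 1591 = 31015.59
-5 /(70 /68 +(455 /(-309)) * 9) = 3502 /8561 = 0.41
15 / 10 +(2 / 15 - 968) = -28991 / 30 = -966.37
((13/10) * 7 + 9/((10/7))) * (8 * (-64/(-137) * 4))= 157696/685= 230.21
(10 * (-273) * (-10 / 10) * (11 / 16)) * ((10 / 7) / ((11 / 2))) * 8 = 3900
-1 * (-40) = 40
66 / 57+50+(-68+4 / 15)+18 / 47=-216898 / 13395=-16.19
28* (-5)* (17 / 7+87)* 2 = -25040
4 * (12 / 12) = 4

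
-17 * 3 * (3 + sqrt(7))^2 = -816 - 306 * sqrt(7) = -1625.60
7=7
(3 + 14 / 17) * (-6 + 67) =3965 / 17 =233.24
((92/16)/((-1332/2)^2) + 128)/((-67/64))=-908402780/7429563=-122.27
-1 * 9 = -9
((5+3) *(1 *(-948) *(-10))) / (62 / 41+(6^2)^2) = 1554720 / 26599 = 58.45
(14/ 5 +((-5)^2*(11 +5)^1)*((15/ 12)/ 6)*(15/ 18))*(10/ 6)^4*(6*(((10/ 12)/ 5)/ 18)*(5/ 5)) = 406375/ 13122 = 30.97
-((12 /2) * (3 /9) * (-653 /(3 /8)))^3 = 1140511035392 /27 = 42241149458.96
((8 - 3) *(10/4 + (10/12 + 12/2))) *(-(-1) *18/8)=105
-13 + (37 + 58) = 82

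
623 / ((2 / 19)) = 11837 / 2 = 5918.50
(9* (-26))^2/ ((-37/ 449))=-24585444/ 37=-664471.46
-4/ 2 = -2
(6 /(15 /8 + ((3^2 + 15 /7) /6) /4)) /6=56 /131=0.43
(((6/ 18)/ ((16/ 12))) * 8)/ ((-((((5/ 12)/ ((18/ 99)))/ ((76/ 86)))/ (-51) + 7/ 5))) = -465120/ 313759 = -1.48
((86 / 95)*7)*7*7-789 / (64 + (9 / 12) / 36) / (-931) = 4441909706 / 14304815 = 310.52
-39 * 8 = -312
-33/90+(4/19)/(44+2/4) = -18361/50730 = -0.36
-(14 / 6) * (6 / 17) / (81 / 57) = -266 / 459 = -0.58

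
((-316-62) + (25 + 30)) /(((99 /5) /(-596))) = 962540 /99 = 9722.63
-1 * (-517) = 517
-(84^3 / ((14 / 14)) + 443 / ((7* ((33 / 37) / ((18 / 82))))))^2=-3501448199668921401 / 9966649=-351316495611.41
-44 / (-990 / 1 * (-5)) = -2 / 225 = -0.01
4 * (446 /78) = 892 /39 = 22.87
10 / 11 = 0.91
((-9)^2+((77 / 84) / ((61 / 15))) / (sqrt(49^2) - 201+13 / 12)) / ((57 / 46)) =137202452 / 2098949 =65.37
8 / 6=4 / 3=1.33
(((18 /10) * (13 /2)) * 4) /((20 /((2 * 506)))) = 59202 /25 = 2368.08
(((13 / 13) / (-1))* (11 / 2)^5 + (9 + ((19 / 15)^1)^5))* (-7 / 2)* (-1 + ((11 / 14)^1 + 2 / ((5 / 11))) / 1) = 73551.54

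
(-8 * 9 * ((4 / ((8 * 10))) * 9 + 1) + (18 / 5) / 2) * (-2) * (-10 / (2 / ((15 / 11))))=-15390 / 11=-1399.09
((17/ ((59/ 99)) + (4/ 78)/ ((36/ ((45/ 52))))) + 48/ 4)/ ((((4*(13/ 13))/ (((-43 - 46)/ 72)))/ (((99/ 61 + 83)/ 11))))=-2227761756419/ 23122509696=-96.35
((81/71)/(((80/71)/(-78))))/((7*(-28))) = 3159/7840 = 0.40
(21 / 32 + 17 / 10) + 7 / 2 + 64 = 11177 / 160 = 69.86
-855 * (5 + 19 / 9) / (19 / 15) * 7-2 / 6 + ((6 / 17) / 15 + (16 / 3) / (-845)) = -482668541 / 14365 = -33600.32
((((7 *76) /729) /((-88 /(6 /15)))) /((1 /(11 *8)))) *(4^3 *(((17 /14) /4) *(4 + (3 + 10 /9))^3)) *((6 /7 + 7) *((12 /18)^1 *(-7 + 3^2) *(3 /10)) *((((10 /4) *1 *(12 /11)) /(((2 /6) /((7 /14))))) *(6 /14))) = -16083518848 /964467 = -16676.07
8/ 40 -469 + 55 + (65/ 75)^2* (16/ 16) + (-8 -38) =-103286/ 225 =-459.05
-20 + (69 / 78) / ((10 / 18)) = -2393 / 130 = -18.41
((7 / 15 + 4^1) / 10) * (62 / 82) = 2077 / 6150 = 0.34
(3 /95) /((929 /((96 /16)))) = 18 /88255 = 0.00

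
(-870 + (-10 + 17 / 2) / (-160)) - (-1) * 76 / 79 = -21969043 / 25280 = -869.03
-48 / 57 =-16 / 19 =-0.84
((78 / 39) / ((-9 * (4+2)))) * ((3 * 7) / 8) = -7 / 72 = -0.10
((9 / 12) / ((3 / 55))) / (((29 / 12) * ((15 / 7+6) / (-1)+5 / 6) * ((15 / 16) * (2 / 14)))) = -51744 / 8903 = -5.81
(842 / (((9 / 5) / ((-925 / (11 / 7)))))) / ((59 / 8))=-218078000 / 5841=-37335.73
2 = 2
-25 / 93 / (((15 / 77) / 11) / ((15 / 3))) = -21175 / 279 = -75.90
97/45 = 2.16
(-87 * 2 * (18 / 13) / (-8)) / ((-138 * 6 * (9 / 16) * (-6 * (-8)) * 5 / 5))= -29 / 21528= -0.00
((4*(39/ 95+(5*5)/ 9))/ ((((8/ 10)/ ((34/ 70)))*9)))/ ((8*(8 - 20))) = -23171/ 2585520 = -0.01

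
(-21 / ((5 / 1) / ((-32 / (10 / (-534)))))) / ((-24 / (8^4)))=30621696 / 25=1224867.84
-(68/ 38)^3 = -39304/ 6859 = -5.73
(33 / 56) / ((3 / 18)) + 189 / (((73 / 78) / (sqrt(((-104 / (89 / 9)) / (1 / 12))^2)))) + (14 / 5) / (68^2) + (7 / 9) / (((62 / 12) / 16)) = 1246389028019539 / 48893563320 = 25491.88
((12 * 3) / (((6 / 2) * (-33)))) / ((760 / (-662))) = 331 / 1045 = 0.32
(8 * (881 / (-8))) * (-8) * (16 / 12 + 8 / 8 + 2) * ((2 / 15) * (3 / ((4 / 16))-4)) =1465984 / 45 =32577.42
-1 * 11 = -11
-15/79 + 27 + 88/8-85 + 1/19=-70753/1501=-47.14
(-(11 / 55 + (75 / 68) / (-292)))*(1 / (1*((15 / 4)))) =-19481 / 372300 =-0.05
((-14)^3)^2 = 7529536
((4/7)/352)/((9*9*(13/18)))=1/36036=0.00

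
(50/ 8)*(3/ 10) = 15/ 8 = 1.88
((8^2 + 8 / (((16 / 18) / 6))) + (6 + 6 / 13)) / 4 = 809 / 26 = 31.12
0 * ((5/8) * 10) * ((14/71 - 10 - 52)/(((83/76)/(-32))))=0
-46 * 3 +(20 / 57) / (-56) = -110129 / 798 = -138.01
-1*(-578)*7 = 4046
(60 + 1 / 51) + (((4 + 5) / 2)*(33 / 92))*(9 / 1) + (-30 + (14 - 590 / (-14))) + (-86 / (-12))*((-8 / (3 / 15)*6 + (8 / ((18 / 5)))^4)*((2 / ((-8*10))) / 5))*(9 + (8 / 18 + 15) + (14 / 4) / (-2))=5353346592947 / 19394053560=276.03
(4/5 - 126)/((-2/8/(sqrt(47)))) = 2504* sqrt(47)/5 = 3433.31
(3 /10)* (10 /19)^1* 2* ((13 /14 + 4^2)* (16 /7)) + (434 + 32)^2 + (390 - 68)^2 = 298713416 /931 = 320852.22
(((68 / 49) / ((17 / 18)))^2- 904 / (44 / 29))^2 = 245835117556900 / 697540921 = 352431.10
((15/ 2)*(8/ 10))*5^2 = 150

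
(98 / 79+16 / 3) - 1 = 1321 / 237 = 5.57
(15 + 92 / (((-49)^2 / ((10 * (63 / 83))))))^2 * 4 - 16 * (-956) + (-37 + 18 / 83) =16194.46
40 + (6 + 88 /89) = 4182 /89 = 46.99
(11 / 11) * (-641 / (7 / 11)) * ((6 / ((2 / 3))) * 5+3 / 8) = -2559513 / 56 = -45705.59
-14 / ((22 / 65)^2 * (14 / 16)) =-139.67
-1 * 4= -4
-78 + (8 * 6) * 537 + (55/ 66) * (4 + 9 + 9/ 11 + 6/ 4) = 3393821/ 132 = 25710.77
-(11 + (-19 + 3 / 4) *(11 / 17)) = 55 / 68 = 0.81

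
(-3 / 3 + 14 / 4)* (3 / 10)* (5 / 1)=15 / 4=3.75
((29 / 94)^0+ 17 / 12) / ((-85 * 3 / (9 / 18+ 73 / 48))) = -0.02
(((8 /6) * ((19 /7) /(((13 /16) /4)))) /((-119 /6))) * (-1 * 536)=5214208 /10829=481.50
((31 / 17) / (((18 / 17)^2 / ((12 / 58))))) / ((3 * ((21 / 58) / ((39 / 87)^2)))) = 89063 / 1430541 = 0.06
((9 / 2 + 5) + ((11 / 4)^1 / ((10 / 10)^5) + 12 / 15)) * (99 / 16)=25839 / 320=80.75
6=6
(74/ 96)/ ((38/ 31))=1147/ 1824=0.63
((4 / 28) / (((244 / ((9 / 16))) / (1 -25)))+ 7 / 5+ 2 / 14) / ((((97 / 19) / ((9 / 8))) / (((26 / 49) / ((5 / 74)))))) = 2156374467 / 811812400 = 2.66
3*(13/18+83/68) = 1189/204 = 5.83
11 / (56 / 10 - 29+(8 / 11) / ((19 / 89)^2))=-218405 / 147767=-1.48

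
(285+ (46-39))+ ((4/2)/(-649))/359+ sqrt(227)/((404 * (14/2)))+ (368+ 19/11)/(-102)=sqrt(227)/2828+ 6853260613/23765082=288.38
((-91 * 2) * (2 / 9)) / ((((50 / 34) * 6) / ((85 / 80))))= -26299 / 5400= -4.87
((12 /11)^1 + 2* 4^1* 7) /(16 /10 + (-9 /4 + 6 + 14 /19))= 238640 /25443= 9.38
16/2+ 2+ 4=14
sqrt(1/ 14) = sqrt(14)/ 14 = 0.27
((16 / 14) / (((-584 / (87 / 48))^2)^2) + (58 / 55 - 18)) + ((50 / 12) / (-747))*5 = -13954405156143571208153 / 822136477904189521920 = -16.97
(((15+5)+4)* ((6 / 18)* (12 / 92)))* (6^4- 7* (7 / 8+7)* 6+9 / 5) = 116046 / 115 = 1009.10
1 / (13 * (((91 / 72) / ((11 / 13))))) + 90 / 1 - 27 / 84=5519835 / 61516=89.73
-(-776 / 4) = 194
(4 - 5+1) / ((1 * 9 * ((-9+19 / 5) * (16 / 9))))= 0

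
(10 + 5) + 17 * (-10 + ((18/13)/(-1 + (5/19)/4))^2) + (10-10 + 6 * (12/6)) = -90011639/851929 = -105.66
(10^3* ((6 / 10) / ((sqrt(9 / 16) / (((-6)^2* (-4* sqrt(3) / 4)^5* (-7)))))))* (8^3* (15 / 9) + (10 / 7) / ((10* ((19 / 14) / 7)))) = 29442873600* sqrt(3) / 19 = 2684029105.05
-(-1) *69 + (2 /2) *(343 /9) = 964 /9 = 107.11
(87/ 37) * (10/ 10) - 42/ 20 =93/ 370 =0.25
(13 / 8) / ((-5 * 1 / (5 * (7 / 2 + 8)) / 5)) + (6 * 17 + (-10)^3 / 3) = -15589 / 48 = -324.77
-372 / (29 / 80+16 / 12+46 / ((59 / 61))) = -5267520 / 697453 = -7.55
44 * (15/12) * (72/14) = 1980/7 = 282.86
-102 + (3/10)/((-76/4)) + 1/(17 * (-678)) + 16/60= -18568722/182495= -101.75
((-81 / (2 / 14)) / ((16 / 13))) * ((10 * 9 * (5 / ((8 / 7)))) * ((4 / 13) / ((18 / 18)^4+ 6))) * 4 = -127575 / 4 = -31893.75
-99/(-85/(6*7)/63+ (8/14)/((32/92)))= -130977/2131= -61.46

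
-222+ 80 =-142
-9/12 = -3/4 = -0.75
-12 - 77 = -89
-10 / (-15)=2 / 3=0.67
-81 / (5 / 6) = -486 / 5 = -97.20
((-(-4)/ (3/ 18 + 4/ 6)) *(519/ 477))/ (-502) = -692/ 66515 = -0.01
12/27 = 4/9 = 0.44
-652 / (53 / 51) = -33252 / 53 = -627.40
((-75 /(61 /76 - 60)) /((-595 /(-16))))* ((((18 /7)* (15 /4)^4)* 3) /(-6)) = -129853125 /14990668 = -8.66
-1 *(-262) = 262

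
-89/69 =-1.29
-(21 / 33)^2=-49 / 121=-0.40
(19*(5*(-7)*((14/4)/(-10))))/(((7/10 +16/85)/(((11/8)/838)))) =870485/2024608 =0.43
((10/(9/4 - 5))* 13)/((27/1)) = -520/297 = -1.75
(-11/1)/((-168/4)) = 11/42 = 0.26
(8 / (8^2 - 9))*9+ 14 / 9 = 1418 / 495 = 2.86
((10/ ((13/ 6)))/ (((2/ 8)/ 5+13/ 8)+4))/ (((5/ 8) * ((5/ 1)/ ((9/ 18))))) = 0.13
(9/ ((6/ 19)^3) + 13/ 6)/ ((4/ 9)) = 20733/ 32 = 647.91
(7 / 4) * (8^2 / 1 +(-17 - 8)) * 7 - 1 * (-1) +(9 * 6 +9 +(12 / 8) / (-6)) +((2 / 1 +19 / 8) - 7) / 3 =4325 / 8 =540.62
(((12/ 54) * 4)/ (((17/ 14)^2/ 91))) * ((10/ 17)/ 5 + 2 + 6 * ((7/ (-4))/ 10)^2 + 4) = 382131841/ 1105425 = 345.69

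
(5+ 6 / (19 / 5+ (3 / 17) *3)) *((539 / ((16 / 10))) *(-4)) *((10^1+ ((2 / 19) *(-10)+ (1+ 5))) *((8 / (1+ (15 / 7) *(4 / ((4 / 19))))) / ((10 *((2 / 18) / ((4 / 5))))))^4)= -1813372994043072 / 38781347865625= -46.76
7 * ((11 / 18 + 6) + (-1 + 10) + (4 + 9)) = 3605 / 18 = 200.28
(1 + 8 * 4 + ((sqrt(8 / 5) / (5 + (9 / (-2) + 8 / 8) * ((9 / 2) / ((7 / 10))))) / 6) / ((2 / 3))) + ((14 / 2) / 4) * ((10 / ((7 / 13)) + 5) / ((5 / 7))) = 363 / 4 - sqrt(10) / 175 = 90.73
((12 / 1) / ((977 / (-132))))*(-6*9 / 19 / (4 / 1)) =21384 / 18563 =1.15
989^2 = 978121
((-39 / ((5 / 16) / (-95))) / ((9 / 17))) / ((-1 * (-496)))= 4199 / 93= 45.15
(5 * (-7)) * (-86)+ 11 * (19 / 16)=48369 / 16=3023.06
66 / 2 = 33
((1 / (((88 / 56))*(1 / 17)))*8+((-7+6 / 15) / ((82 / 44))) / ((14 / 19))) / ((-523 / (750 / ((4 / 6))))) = -290306925 / 1651111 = -175.83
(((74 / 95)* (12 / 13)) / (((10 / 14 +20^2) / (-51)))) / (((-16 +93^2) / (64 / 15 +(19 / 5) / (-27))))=-1154104 / 26387843625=-0.00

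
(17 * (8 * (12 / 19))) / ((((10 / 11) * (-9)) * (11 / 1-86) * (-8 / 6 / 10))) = -1496 / 1425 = -1.05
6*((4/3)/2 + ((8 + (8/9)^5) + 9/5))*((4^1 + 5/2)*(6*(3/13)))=595.17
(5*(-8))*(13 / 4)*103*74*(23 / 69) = -330286.67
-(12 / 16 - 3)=9 / 4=2.25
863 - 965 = -102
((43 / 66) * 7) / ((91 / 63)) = 903 / 286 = 3.16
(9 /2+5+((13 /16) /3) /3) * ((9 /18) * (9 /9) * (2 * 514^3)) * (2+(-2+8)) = 93767651732 /9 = 10418627970.22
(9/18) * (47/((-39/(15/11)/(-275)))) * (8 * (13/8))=5875/2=2937.50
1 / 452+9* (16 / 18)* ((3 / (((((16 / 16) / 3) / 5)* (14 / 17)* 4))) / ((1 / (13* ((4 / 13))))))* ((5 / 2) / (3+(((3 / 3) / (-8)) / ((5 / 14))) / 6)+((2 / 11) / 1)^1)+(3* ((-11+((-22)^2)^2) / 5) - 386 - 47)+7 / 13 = 22450501890781 / 159715556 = 140565.53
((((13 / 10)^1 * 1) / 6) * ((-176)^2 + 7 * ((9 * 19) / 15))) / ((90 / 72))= 2018627 / 375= 5383.01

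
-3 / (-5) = 3 / 5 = 0.60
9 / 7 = 1.29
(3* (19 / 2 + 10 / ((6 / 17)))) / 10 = 11.35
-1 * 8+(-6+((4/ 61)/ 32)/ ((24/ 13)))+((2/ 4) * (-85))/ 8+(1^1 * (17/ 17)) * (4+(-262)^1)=-3247871/ 11712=-277.31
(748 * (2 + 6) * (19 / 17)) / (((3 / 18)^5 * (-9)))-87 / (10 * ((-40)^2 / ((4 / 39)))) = -300478464029 / 52000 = -5778432.00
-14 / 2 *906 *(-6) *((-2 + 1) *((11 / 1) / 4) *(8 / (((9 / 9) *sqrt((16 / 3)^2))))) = -313929 / 2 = -156964.50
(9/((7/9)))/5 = 2.31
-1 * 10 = -10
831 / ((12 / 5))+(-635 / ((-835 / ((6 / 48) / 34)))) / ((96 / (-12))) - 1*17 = 119646689 / 363392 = 329.25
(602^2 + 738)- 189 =362953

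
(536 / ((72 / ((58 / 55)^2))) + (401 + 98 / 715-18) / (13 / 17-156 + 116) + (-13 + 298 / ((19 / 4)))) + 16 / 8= 50.25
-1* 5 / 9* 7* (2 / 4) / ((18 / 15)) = -175 / 108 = -1.62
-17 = -17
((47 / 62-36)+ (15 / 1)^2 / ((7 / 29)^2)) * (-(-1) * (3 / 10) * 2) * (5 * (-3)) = -104623965 / 3038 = -34438.43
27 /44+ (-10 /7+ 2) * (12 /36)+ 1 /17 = 0.86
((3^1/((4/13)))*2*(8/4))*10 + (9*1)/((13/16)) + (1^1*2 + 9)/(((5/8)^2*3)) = 400202/975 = 410.46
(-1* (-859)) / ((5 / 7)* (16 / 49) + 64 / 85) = 871.04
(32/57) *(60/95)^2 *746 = 1145856/6859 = 167.06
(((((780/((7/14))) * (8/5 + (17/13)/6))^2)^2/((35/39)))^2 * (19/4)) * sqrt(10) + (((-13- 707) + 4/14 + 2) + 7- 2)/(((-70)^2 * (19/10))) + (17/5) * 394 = 78043465712081772992479130000.00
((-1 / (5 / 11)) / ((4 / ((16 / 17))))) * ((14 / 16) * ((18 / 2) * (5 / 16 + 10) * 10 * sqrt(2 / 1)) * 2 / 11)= -10395 * sqrt(2) / 136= -108.09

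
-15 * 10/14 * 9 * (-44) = 29700/7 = 4242.86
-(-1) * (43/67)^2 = 1849/4489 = 0.41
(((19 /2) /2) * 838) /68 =7961 /136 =58.54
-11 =-11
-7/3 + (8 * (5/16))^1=1/6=0.17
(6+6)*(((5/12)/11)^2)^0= 12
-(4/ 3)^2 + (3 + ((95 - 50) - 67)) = -187/ 9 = -20.78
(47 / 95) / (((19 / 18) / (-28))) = -23688 / 1805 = -13.12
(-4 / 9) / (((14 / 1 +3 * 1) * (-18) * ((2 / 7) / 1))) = 7 / 1377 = 0.01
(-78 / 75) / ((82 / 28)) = -364 / 1025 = -0.36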